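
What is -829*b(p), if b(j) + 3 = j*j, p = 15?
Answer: -184038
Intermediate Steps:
b(j) = -3 + j**2 (b(j) = -3 + j*j = -3 + j**2)
-829*b(p) = -829*(-3 + 15**2) = -829*(-3 + 225) = -829*222 = -184038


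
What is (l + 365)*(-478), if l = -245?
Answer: -57360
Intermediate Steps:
(l + 365)*(-478) = (-245 + 365)*(-478) = 120*(-478) = -57360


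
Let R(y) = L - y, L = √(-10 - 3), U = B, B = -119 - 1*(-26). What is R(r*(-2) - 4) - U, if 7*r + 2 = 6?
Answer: 687/7 + I*√13 ≈ 98.143 + 3.6056*I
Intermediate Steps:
r = 4/7 (r = -2/7 + (⅐)*6 = -2/7 + 6/7 = 4/7 ≈ 0.57143)
B = -93 (B = -119 + 26 = -93)
U = -93
L = I*√13 (L = √(-13) = I*√13 ≈ 3.6056*I)
R(y) = -y + I*√13 (R(y) = I*√13 - y = -y + I*√13)
R(r*(-2) - 4) - U = (-((4/7)*(-2) - 4) + I*√13) - 1*(-93) = (-(-8/7 - 4) + I*√13) + 93 = (-1*(-36/7) + I*√13) + 93 = (36/7 + I*√13) + 93 = 687/7 + I*√13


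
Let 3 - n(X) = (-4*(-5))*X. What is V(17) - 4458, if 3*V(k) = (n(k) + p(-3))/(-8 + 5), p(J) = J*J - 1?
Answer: -39793/9 ≈ -4421.4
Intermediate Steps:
n(X) = 3 - 20*X (n(X) = 3 - (-4*(-5))*X = 3 - 20*X)
p(J) = -1 + J² (p(J) = J² - 1 = -1 + J²)
V(k) = -11/9 + 20*k/9 (V(k) = (((3 - 20*k) + (-1 + (-3)²))/(-8 + 5))/3 = (((3 - 20*k) + (-1 + 9))/(-3))/3 = (((3 - 20*k) + 8)*(-⅓))/3 = ((11 - 20*k)*(-⅓))/3 = (-11/3 + 20*k/3)/3 = -11/9 + 20*k/9)
V(17) - 4458 = (-11/9 + (20/9)*17) - 4458 = (-11/9 + 340/9) - 4458 = 329/9 - 4458 = -39793/9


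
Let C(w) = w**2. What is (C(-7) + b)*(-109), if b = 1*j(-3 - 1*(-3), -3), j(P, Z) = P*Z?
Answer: -5341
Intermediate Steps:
b = 0 (b = 1*((-3 - 1*(-3))*(-3)) = 1*((-3 + 3)*(-3)) = 1*(0*(-3)) = 1*0 = 0)
(C(-7) + b)*(-109) = ((-7)**2 + 0)*(-109) = (49 + 0)*(-109) = 49*(-109) = -5341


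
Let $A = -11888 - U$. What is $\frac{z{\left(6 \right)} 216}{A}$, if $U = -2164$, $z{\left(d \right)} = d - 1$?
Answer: $- \frac{270}{2431} \approx -0.11107$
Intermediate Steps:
$z{\left(d \right)} = -1 + d$ ($z{\left(d \right)} = d - 1 = -1 + d$)
$A = -9724$ ($A = -11888 - -2164 = -11888 + 2164 = -9724$)
$\frac{z{\left(6 \right)} 216}{A} = \frac{\left(-1 + 6\right) 216}{-9724} = 5 \cdot 216 \left(- \frac{1}{9724}\right) = 1080 \left(- \frac{1}{9724}\right) = - \frac{270}{2431}$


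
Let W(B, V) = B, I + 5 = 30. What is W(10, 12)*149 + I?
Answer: 1515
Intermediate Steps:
I = 25 (I = -5 + 30 = 25)
W(10, 12)*149 + I = 10*149 + 25 = 1490 + 25 = 1515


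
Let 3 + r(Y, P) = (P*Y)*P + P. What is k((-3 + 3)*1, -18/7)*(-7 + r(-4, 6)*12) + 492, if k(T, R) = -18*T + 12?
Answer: -19896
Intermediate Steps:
r(Y, P) = -3 + P + Y*P² (r(Y, P) = -3 + ((P*Y)*P + P) = -3 + (Y*P² + P) = -3 + (P + Y*P²) = -3 + P + Y*P²)
k(T, R) = 12 - 18*T
k((-3 + 3)*1, -18/7)*(-7 + r(-4, 6)*12) + 492 = (12 - 18*(-3 + 3))*(-7 + (-3 + 6 - 4*6²)*12) + 492 = (12 - 0)*(-7 + (-3 + 6 - 4*36)*12) + 492 = (12 - 18*0)*(-7 + (-3 + 6 - 144)*12) + 492 = (12 + 0)*(-7 - 141*12) + 492 = 12*(-7 - 1692) + 492 = 12*(-1699) + 492 = -20388 + 492 = -19896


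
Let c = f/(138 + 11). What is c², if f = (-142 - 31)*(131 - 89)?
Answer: 52794756/22201 ≈ 2378.0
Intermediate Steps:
f = -7266 (f = -173*42 = -7266)
c = -7266/149 (c = -7266/(138 + 11) = -7266/149 ≈ -48.765)
c² = (-7266/149)² = 52794756/22201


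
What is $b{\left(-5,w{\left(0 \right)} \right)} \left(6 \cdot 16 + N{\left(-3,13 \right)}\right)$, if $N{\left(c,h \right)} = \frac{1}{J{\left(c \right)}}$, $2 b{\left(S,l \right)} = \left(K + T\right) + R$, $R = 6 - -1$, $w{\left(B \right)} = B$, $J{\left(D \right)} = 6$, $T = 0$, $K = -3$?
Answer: $\frac{577}{3} \approx 192.33$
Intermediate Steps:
$R = 7$ ($R = 6 + 1 = 7$)
$b{\left(S,l \right)} = 2$ ($b{\left(S,l \right)} = \frac{\left(-3 + 0\right) + 7}{2} = \frac{-3 + 7}{2} = \frac{1}{2} \cdot 4 = 2$)
$N{\left(c,h \right)} = \frac{1}{6}$
$b{\left(-5,w{\left(0 \right)} \right)} \left(6 \cdot 16 + N{\left(-3,13 \right)}\right) = 2 \left(6 \cdot 16 + \frac{1}{6}\right) = 2 \left(96 + \frac{1}{6}\right) = 2 \cdot \frac{577}{6} = \frac{577}{3}$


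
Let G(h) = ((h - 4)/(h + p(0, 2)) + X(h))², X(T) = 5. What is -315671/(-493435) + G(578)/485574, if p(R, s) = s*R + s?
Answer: 29637870971809/46322513293400 ≈ 0.63982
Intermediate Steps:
p(R, s) = s + R*s (p(R, s) = R*s + s = s + R*s)
G(h) = (5 + (-4 + h)/(2 + h))² (G(h) = ((h - 4)/(h + 2*(1 + 0)) + 5)² = ((-4 + h)/(h + 2*1) + 5)² = ((-4 + h)/(h + 2) + 5)² = ((-4 + h)/(2 + h) + 5)² = (5 + (-4 + h)/(2 + h))²)
-315671/(-493435) + G(578)/485574 = -315671/(-493435) + (36*(1 + 578)²/(2 + 578)²)/485574 = -315671*(-1/493435) + (36*579²/580²)*(1/485574) = 315671/493435 + (36*335241*(1/336400))*(1/485574) = 315671/493435 + (3017169/84100)*(1/485574) = 315671/493435 + 1005723/13612257800 = 29637870971809/46322513293400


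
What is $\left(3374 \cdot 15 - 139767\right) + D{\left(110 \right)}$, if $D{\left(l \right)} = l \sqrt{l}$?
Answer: $-89157 + 110 \sqrt{110} \approx -88003.0$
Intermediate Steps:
$D{\left(l \right)} = l^{\frac{3}{2}}$
$\left(3374 \cdot 15 - 139767\right) + D{\left(110 \right)} = \left(3374 \cdot 15 - 139767\right) + 110^{\frac{3}{2}} = \left(50610 - 139767\right) + 110 \sqrt{110} = -89157 + 110 \sqrt{110}$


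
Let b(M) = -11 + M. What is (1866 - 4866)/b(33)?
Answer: -1500/11 ≈ -136.36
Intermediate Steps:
(1866 - 4866)/b(33) = (1866 - 4866)/(-11 + 33) = -3000/22 = -3000*1/22 = -1500/11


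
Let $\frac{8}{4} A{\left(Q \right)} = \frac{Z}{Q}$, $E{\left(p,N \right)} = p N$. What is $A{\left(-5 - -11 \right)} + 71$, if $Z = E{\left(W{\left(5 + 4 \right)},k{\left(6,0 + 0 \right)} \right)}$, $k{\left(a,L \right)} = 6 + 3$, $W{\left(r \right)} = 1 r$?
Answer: $\frac{311}{4} \approx 77.75$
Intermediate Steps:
$W{\left(r \right)} = r$
$k{\left(a,L \right)} = 9$
$E{\left(p,N \right)} = N p$
$Z = 81$ ($Z = 9 \left(5 + 4\right) = 9 \cdot 9 = 81$)
$A{\left(Q \right)} = \frac{81}{2 Q}$ ($A{\left(Q \right)} = \frac{81 \frac{1}{Q}}{2} = \frac{81}{2 Q}$)
$A{\left(-5 - -11 \right)} + 71 = \frac{81}{2 \left(-5 - -11\right)} + 71 = \frac{81}{2 \left(-5 + 11\right)} + 71 = \frac{81}{2 \cdot 6} + 71 = \frac{81}{2} \cdot \frac{1}{6} + 71 = \frac{27}{4} + 71 = \frac{311}{4}$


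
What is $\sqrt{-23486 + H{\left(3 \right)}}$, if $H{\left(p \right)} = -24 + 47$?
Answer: $3 i \sqrt{2607} \approx 153.18 i$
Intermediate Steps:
$H{\left(p \right)} = 23$
$\sqrt{-23486 + H{\left(3 \right)}} = \sqrt{-23486 + 23} = \sqrt{-23463} = 3 i \sqrt{2607}$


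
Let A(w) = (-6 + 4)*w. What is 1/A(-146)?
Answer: 1/292 ≈ 0.0034247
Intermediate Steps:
A(w) = -2*w
1/A(-146) = 1/(-2*(-146)) = 1/292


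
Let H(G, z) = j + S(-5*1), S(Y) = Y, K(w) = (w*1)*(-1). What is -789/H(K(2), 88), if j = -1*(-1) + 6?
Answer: -789/2 ≈ -394.50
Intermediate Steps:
K(w) = -w (K(w) = w*(-1) = -w)
j = 7 (j = 1 + 6 = 7)
H(G, z) = 2 (H(G, z) = 7 - 5*1 = 7 - 5 = 2)
-789/H(K(2), 88) = -789/2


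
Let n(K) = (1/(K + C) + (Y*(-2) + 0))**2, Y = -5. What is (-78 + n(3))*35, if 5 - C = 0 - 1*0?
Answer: 54915/64 ≈ 858.05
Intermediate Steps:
C = 5 (C = 5 - (0 - 1*0) = 5 - (0 + 0) = 5 - 1*0 = 5 + 0 = 5)
n(K) = (10 + 1/(5 + K))**2 (n(K) = (1/(K + 5) + (-5*(-2) + 0))**2 = (1/(5 + K) + (10 + 0))**2 = (1/(5 + K) + 10)**2 = (10 + 1/(5 + K))**2)
(-78 + n(3))*35 = (-78 + (51 + 10*3)**2/(5 + 3)**2)*35 = (-78 + (51 + 30)**2/8**2)*35 = (-78 + (1/64)*81**2)*35 = (-78 + (1/64)*6561)*35 = (-78 + 6561/64)*35 = (1569/64)*35 = 54915/64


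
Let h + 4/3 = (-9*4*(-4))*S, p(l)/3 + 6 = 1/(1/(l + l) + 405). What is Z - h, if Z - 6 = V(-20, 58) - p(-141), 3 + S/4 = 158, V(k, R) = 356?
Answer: -30459086002/342627 ≈ -88899.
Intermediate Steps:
S = 620 (S = -12 + 4*158 = -12 + 632 = 620)
p(l) = -18 + 3/(405 + 1/(2*l)) (p(l) = -18 + 3/(1/(l + l) + 405) = -18 + 3/(1/(2*l) + 405) = -18 + 3/(405 + 1/(2*l)))
h = 267836/3 (h = -4/3 + (-9*4*(-4))*620 = -4/3 - 36*(-4)*620 = -4/3 + 144*620 = -4/3 + 89280 = 267836/3 ≈ 89279.)
Z = 43398574/114209 (Z = 6 + (356 - 6*(-3 - 2429*(-141))/(1 + 810*(-141))) = 6 + (356 - 6*(-3 + 342489)/(1 - 114210)) = 6 + (356 - 6*342486/(-114209)) = 6 + (356 - 6*(-1)*342486/114209) = 6 + (356 - 1*(-2054916/114209)) = 6 + (356 + 2054916/114209) = 6 + 42713320/114209 = 43398574/114209 ≈ 379.99)
Z - h = 43398574/114209 - 1*267836/3 = 43398574/114209 - 267836/3 = -30459086002/342627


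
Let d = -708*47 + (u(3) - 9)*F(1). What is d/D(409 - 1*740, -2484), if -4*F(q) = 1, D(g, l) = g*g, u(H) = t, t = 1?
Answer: -33274/109561 ≈ -0.30370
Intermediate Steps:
u(H) = 1
D(g, l) = g²
F(q) = -¼ (F(q) = -¼*1 = -¼)
d = -33274 (d = -708*47 + (1 - 9)*(-¼) = -33276 - 8*(-¼) = -33276 + 2 = -33274)
d/D(409 - 1*740, -2484) = -33274/(409 - 1*740)² = -33274/(409 - 740)² = -33274/((-331)²) = -33274/109561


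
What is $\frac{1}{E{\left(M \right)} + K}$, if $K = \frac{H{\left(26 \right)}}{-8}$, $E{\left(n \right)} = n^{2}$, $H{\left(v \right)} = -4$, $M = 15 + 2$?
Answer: $\frac{2}{579} \approx 0.0034542$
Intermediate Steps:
$M = 17$
$K = \frac{1}{2}$ ($K = - \frac{4}{-8} = \left(-4\right) \left(- \frac{1}{8}\right) = \frac{1}{2} \approx 0.5$)
$\frac{1}{E{\left(M \right)} + K} = \frac{1}{17^{2} + \frac{1}{2}} = \frac{1}{289 + \frac{1}{2}} = \frac{1}{\frac{579}{2}} = \frac{2}{579}$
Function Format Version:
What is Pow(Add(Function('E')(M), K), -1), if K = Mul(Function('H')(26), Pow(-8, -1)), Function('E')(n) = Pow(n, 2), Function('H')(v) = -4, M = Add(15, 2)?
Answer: Rational(2, 579) ≈ 0.0034542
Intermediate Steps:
M = 17
K = Rational(1, 2) (K = Mul(-4, Pow(-8, -1)) = Mul(-4, Rational(-1, 8)) = Rational(1, 2) ≈ 0.50000)
Pow(Add(Function('E')(M), K), -1) = Pow(Add(Pow(17, 2), Rational(1, 2)), -1) = Pow(Add(289, Rational(1, 2)), -1) = Pow(Rational(579, 2), -1) = Rational(2, 579)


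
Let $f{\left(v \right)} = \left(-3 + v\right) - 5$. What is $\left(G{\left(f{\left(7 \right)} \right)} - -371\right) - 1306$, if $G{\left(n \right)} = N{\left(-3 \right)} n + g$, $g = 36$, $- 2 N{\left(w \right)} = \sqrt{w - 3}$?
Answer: $-899 + \frac{i \sqrt{6}}{2} \approx -899.0 + 1.2247 i$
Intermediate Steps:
$N{\left(w \right)} = - \frac{\sqrt{-3 + w}}{2}$ ($N{\left(w \right)} = - \frac{\sqrt{w - 3}}{2} = - \frac{\sqrt{-3 + w}}{2}$)
$f{\left(v \right)} = -8 + v$
$G{\left(n \right)} = 36 - \frac{i n \sqrt{6}}{2}$ ($G{\left(n \right)} = - \frac{\sqrt{-3 - 3}}{2} n + 36 = - \frac{\sqrt{-6}}{2} n + 36 = - \frac{i \sqrt{6}}{2} n + 36 = - \frac{i n \sqrt{6}}{2} + 36 = 36 - \frac{i n \sqrt{6}}{2}$)
$\left(G{\left(f{\left(7 \right)} \right)} - -371\right) - 1306 = \left(\left(36 - \frac{i \left(-8 + 7\right) \sqrt{6}}{2}\right) - -371\right) - 1306 = \left(\left(36 - \frac{1}{2} i \left(-1\right) \sqrt{6}\right) + \left(-779 + 1150\right)\right) - 1306 = \left(\left(36 + \frac{i \sqrt{6}}{2}\right) + 371\right) - 1306 = \left(407 + \frac{i \sqrt{6}}{2}\right) - 1306 = -899 + \frac{i \sqrt{6}}{2}$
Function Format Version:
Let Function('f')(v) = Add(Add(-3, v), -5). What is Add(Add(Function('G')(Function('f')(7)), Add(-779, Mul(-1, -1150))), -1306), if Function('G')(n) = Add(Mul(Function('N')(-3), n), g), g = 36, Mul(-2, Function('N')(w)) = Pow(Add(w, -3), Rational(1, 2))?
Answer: Add(-899, Mul(Rational(1, 2), I, Pow(6, Rational(1, 2)))) ≈ Add(-899.00, Mul(1.2247, I))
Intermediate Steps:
Function('N')(w) = Mul(Rational(-1, 2), Pow(Add(-3, w), Rational(1, 2))) (Function('N')(w) = Mul(Rational(-1, 2), Pow(Add(w, -3), Rational(1, 2))) = Mul(Rational(-1, 2), Pow(Add(-3, w), Rational(1, 2))))
Function('f')(v) = Add(-8, v)
Function('G')(n) = Add(36, Mul(Rational(-1, 2), I, n, Pow(6, Rational(1, 2)))) (Function('G')(n) = Add(Mul(Mul(Rational(-1, 2), Pow(Add(-3, -3), Rational(1, 2))), n), 36) = Add(Mul(Mul(Rational(-1, 2), Pow(-6, Rational(1, 2))), n), 36) = Add(Mul(Mul(Rational(-1, 2), Mul(I, Pow(6, Rational(1, 2)))), n), 36) = Add(Mul(Mul(Rational(-1, 2), I, Pow(6, Rational(1, 2))), n), 36) = Add(Mul(Rational(-1, 2), I, n, Pow(6, Rational(1, 2))), 36) = Add(36, Mul(Rational(-1, 2), I, n, Pow(6, Rational(1, 2)))))
Add(Add(Function('G')(Function('f')(7)), Add(-779, Mul(-1, -1150))), -1306) = Add(Add(Add(36, Mul(Rational(-1, 2), I, Add(-8, 7), Pow(6, Rational(1, 2)))), Add(-779, Mul(-1, -1150))), -1306) = Add(Add(Add(36, Mul(Rational(-1, 2), I, -1, Pow(6, Rational(1, 2)))), Add(-779, 1150)), -1306) = Add(Add(Add(36, Mul(Rational(1, 2), I, Pow(6, Rational(1, 2)))), 371), -1306) = Add(Add(407, Mul(Rational(1, 2), I, Pow(6, Rational(1, 2)))), -1306) = Add(-899, Mul(Rational(1, 2), I, Pow(6, Rational(1, 2))))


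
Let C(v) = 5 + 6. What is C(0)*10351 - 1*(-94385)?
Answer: 208246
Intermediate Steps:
C(v) = 11
C(0)*10351 - 1*(-94385) = 11*10351 - 1*(-94385) = 113861 + 94385 = 208246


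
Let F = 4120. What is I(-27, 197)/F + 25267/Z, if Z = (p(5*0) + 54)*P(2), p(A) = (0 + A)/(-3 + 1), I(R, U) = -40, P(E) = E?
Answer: 2602393/11124 ≈ 233.94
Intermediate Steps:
p(A) = -A/2 (p(A) = A/(-2) = A*(-½) = -A/2)
Z = 108 (Z = (-5*0/2 + 54)*2 = (-½*0 + 54)*2 = (0 + 54)*2 = 54*2 = 108)
I(-27, 197)/F + 25267/Z = -40/4120 + 25267/108 = -40*1/4120 + 25267*(1/108) = -1/103 + 25267/108 = 2602393/11124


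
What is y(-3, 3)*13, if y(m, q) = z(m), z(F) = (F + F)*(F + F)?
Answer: 468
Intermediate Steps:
z(F) = 4*F² (z(F) = (2*F)*(2*F) = 4*F²)
y(m, q) = 4*m²
y(-3, 3)*13 = (4*(-3)²)*13 = (4*9)*13 = 36*13 = 468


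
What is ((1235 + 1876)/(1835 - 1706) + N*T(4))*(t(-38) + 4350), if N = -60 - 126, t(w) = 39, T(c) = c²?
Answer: -557100159/43 ≈ -1.2956e+7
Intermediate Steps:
N = -186
((1235 + 1876)/(1835 - 1706) + N*T(4))*(t(-38) + 4350) = ((1235 + 1876)/(1835 - 1706) - 186*4²)*(39 + 4350) = (3111/129 - 186*16)*4389 = (3111*(1/129) - 2976)*4389 = (1037/43 - 2976)*4389 = -126931/43*4389 = -557100159/43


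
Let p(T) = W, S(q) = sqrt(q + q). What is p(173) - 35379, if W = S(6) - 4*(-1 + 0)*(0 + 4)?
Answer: -35363 + 2*sqrt(3) ≈ -35360.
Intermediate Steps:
S(q) = sqrt(2)*sqrt(q) (S(q) = sqrt(2*q) = sqrt(2)*sqrt(q))
W = 16 + 2*sqrt(3) (W = sqrt(2)*sqrt(6) - 4*(-1 + 0)*(0 + 4) = 2*sqrt(3) - (-4)*4 = 2*sqrt(3) - 4*(-4) = 2*sqrt(3) + 16 = 16 + 2*sqrt(3) ≈ 19.464)
p(T) = 16 + 2*sqrt(3)
p(173) - 35379 = (16 + 2*sqrt(3)) - 35379 = -35363 + 2*sqrt(3)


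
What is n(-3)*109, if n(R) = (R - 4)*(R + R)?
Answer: 4578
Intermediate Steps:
n(R) = 2*R*(-4 + R) (n(R) = (-4 + R)*(2*R) = 2*R*(-4 + R))
n(-3)*109 = (2*(-3)*(-4 - 3))*109 = (2*(-3)*(-7))*109 = 42*109 = 4578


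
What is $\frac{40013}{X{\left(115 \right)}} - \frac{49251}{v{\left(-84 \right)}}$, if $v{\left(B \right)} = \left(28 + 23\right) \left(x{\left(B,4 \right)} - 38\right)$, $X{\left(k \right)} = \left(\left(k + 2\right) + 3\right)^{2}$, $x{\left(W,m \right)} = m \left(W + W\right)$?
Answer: $\frac{71936171}{17380800} \approx 4.1388$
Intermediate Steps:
$x{\left(W,m \right)} = 2 W m$ ($x{\left(W,m \right)} = m 2 W = 2 W m$)
$X{\left(k \right)} = \left(5 + k\right)^{2}$ ($X{\left(k \right)} = \left(\left(2 + k\right) + 3\right)^{2} = \left(5 + k\right)^{2}$)
$v{\left(B \right)} = -1938 + 408 B$ ($v{\left(B \right)} = \left(28 + 23\right) \left(2 B 4 - 38\right) = 51 \left(8 B - 38\right) = 51 \left(-38 + 8 B\right) = -1938 + 408 B$)
$\frac{40013}{X{\left(115 \right)}} - \frac{49251}{v{\left(-84 \right)}} = \frac{40013}{\left(5 + 115\right)^{2}} - \frac{49251}{-1938 + 408 \left(-84\right)} = \frac{40013}{120^{2}} - \frac{49251}{-1938 - 34272} = \frac{40013}{14400} - \frac{49251}{-36210} = 40013 \cdot \frac{1}{14400} - - \frac{16417}{12070} = \frac{40013}{14400} + \frac{16417}{12070} = \frac{71936171}{17380800}$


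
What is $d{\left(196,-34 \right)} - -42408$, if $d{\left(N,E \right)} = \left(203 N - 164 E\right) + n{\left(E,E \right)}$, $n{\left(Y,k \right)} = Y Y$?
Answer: $88928$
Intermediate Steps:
$n{\left(Y,k \right)} = Y^{2}$
$d{\left(N,E \right)} = E^{2} - 164 E + 203 N$ ($d{\left(N,E \right)} = \left(203 N - 164 E\right) + E^{2} = \left(- 164 E + 203 N\right) + E^{2} = E^{2} - 164 E + 203 N$)
$d{\left(196,-34 \right)} - -42408 = \left(\left(-34\right)^{2} - -5576 + 203 \cdot 196\right) - -42408 = \left(1156 + 5576 + 39788\right) + 42408 = 46520 + 42408 = 88928$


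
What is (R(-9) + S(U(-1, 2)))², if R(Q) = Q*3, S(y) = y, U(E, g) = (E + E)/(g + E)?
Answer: 841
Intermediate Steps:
U(E, g) = 2*E/(E + g) (U(E, g) = (2*E)/(E + g) = 2*E/(E + g))
R(Q) = 3*Q
(R(-9) + S(U(-1, 2)))² = (3*(-9) + 2*(-1)/(-1 + 2))² = (-27 + 2*(-1)/1)² = (-27 + 2*(-1)*1)² = (-27 - 2)² = (-29)² = 841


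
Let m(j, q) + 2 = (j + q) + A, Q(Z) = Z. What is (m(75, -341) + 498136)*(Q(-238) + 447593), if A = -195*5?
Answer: 222287568015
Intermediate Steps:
A = -975
m(j, q) = -977 + j + q (m(j, q) = -2 + ((j + q) - 975) = -2 + (-975 + j + q) = -977 + j + q)
(m(75, -341) + 498136)*(Q(-238) + 447593) = ((-977 + 75 - 341) + 498136)*(-238 + 447593) = (-1243 + 498136)*447355 = 496893*447355 = 222287568015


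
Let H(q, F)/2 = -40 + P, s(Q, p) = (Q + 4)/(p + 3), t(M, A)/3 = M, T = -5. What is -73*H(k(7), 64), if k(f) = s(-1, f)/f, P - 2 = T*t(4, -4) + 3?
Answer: 13870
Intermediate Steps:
t(M, A) = 3*M
s(Q, p) = (4 + Q)/(3 + p)
P = -55 (P = 2 + (-15*4 + 3) = 2 + (-5*12 + 3) = 2 + (-60 + 3) = 2 - 57 = -55)
k(f) = 3/(f*(3 + f)) (k(f) = ((4 - 1)/(3 + f))/f = (3/(3 + f))/f = 3/(f*(3 + f)))
H(q, F) = -190 (H(q, F) = 2*(-40 - 55) = 2*(-95) = -190)
-73*H(k(7), 64) = -73*(-190) = 13870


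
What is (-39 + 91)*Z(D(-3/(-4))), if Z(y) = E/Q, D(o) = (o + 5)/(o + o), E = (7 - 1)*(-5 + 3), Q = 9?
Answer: -208/3 ≈ -69.333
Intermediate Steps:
E = -12 (E = 6*(-2) = -12)
D(o) = (5 + o)/(2*o) (D(o) = (5 + o)/((2*o)) = (5 + o)*(1/(2*o)) = (5 + o)/(2*o))
Z(y) = -4/3 (Z(y) = -12/9 = -12*⅑ = -4/3)
(-39 + 91)*Z(D(-3/(-4))) = (-39 + 91)*(-4/3) = 52*(-4/3) = -208/3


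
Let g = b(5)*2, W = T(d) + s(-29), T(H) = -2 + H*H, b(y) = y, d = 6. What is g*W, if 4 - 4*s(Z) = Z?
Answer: 845/2 ≈ 422.50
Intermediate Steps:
s(Z) = 1 - Z/4
T(H) = -2 + H²
W = 169/4 (W = (-2 + 6²) + (1 - ¼*(-29)) = (-2 + 36) + (1 + 29/4) = 34 + 33/4 = 169/4 ≈ 42.250)
g = 10 (g = 5*2 = 10)
g*W = 10*(169/4) = 845/2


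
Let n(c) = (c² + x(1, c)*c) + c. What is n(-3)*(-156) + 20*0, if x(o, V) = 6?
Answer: 1872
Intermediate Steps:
n(c) = c² + 7*c (n(c) = (c² + 6*c) + c = c² + 7*c)
n(-3)*(-156) + 20*0 = -3*(7 - 3)*(-156) + 20*0 = -3*4*(-156) + 0 = -12*(-156) + 0 = 1872 + 0 = 1872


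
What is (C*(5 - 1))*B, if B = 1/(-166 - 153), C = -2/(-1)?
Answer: -8/319 ≈ -0.025078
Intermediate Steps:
C = 2 (C = -2*(-1) = 2)
B = -1/319 (B = 1/(-319) = -1/319 ≈ -0.0031348)
(C*(5 - 1))*B = (2*(5 - 1))*(-1/319) = (2*4)*(-1/319) = 8*(-1/319) = -8/319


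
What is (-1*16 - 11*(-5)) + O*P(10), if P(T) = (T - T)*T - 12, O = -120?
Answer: 1479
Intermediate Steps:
P(T) = -12 (P(T) = 0*T - 12 = 0 - 12 = -12)
(-1*16 - 11*(-5)) + O*P(10) = (-1*16 - 11*(-5)) - 120*(-12) = (-16 + 55) + 1440 = 39 + 1440 = 1479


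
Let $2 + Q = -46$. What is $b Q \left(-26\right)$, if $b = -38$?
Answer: $-47424$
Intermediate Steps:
$Q = -48$ ($Q = -2 - 46 = -48$)
$b Q \left(-26\right) = \left(-38\right) \left(-48\right) \left(-26\right) = 1824 \left(-26\right) = -47424$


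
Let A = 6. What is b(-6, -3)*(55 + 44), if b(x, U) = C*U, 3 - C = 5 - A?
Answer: -1188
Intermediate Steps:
C = 4 (C = 3 - (5 - 1*6) = 3 - (5 - 6) = 3 - 1*(-1) = 3 + 1 = 4)
b(x, U) = 4*U
b(-6, -3)*(55 + 44) = (4*(-3))*(55 + 44) = -12*99 = -1188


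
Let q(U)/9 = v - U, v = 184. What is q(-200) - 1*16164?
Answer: -12708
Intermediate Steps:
q(U) = 1656 - 9*U (q(U) = 9*(184 - U) = 1656 - 9*U)
q(-200) - 1*16164 = (1656 - 9*(-200)) - 1*16164 = (1656 + 1800) - 16164 = 3456 - 16164 = -12708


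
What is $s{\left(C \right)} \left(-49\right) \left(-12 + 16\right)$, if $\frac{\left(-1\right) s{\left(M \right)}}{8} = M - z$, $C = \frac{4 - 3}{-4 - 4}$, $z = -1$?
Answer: $1372$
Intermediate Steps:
$C = - \frac{1}{8}$ ($C = 1 \frac{1}{-8} = 1 \left(- \frac{1}{8}\right) = - \frac{1}{8} \approx -0.125$)
$s{\left(M \right)} = -8 - 8 M$ ($s{\left(M \right)} = - 8 \left(M - -1\right) = - 8 \left(M + 1\right) = - 8 \left(1 + M\right) = -8 - 8 M$)
$s{\left(C \right)} \left(-49\right) \left(-12 + 16\right) = \left(-8 - -1\right) \left(-49\right) \left(-12 + 16\right) = \left(-8 + 1\right) \left(-49\right) 4 = \left(-7\right) \left(-49\right) 4 = 343 \cdot 4 = 1372$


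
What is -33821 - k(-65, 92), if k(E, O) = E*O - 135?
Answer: -27706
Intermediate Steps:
k(E, O) = -135 + E*O
-33821 - k(-65, 92) = -33821 - (-135 - 65*92) = -33821 - (-135 - 5980) = -33821 - 1*(-6115) = -33821 + 6115 = -27706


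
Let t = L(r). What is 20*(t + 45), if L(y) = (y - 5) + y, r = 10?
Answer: 1200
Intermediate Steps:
L(y) = -5 + 2*y (L(y) = (-5 + y) + y = -5 + 2*y)
t = 15 (t = -5 + 2*10 = -5 + 20 = 15)
20*(t + 45) = 20*(15 + 45) = 20*60 = 1200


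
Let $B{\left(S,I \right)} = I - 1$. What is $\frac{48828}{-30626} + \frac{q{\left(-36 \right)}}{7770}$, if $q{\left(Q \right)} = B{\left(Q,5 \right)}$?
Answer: $- \frac{94817764}{59491005} \approx -1.5938$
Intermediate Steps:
$B{\left(S,I \right)} = -1 + I$
$q{\left(Q \right)} = 4$ ($q{\left(Q \right)} = -1 + 5 = 4$)
$\frac{48828}{-30626} + \frac{q{\left(-36 \right)}}{7770} = \frac{48828}{-30626} + \frac{4}{7770} = 48828 \left(- \frac{1}{30626}\right) + 4 \cdot \frac{1}{7770} = - \frac{24414}{15313} + \frac{2}{3885} = - \frac{94817764}{59491005}$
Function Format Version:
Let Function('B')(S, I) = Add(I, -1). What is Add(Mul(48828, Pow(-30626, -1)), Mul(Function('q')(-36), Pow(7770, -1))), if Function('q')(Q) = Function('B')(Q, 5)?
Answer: Rational(-94817764, 59491005) ≈ -1.5938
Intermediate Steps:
Function('B')(S, I) = Add(-1, I)
Function('q')(Q) = 4 (Function('q')(Q) = Add(-1, 5) = 4)
Add(Mul(48828, Pow(-30626, -1)), Mul(Function('q')(-36), Pow(7770, -1))) = Add(Mul(48828, Pow(-30626, -1)), Mul(4, Pow(7770, -1))) = Add(Mul(48828, Rational(-1, 30626)), Mul(4, Rational(1, 7770))) = Add(Rational(-24414, 15313), Rational(2, 3885)) = Rational(-94817764, 59491005)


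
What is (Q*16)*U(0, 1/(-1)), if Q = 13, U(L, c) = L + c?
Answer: -208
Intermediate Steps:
(Q*16)*U(0, 1/(-1)) = (13*16)*(0 + 1/(-1)) = 208*(0 - 1) = 208*(-1) = -208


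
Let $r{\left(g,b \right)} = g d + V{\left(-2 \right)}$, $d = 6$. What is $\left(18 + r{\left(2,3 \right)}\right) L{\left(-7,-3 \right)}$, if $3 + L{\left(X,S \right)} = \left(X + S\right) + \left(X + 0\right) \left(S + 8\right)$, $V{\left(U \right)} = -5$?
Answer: $-1200$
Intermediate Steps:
$L{\left(X,S \right)} = -3 + S + X + X \left(8 + S\right)$ ($L{\left(X,S \right)} = -3 + \left(\left(X + S\right) + \left(X + 0\right) \left(S + 8\right)\right) = -3 + \left(\left(S + X\right) + X \left(8 + S\right)\right) = -3 + \left(S + X + X \left(8 + S\right)\right) = -3 + S + X + X \left(8 + S\right)$)
$r{\left(g,b \right)} = -5 + 6 g$ ($r{\left(g,b \right)} = g 6 - 5 = 6 g - 5 = -5 + 6 g$)
$\left(18 + r{\left(2,3 \right)}\right) L{\left(-7,-3 \right)} = \left(18 + \left(-5 + 6 \cdot 2\right)\right) \left(-3 - 3 + 9 \left(-7\right) - -21\right) = \left(18 + \left(-5 + 12\right)\right) \left(-3 - 3 - 63 + 21\right) = \left(18 + 7\right) \left(-48\right) = 25 \left(-48\right) = -1200$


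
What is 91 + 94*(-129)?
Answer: -12035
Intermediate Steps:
91 + 94*(-129) = 91 - 12126 = -12035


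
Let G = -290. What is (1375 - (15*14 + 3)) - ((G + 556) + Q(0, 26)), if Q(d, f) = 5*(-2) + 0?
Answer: 906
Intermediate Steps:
Q(d, f) = -10 (Q(d, f) = -10 + 0 = -10)
(1375 - (15*14 + 3)) - ((G + 556) + Q(0, 26)) = (1375 - (15*14 + 3)) - ((-290 + 556) - 10) = (1375 - (210 + 3)) - (266 - 10) = (1375 - 1*213) - 1*256 = (1375 - 213) - 256 = 1162 - 256 = 906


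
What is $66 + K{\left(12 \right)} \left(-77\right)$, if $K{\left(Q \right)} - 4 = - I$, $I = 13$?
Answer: $759$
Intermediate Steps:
$K{\left(Q \right)} = -9$ ($K{\left(Q \right)} = 4 - 13 = -9$)
$66 + K{\left(12 \right)} \left(-77\right) = 66 - -693 = 66 + 693 = 759$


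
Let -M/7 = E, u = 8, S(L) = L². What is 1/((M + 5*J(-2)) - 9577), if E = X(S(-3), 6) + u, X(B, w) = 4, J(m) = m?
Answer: -1/9671 ≈ -0.00010340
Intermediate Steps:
E = 12 (E = 4 + 8 = 12)
M = -84 (M = -7*12 = -84)
1/((M + 5*J(-2)) - 9577) = 1/((-84 + 5*(-2)) - 9577) = 1/((-84 - 10) - 9577) = 1/(-94 - 9577) = 1/(-9671) = -1/9671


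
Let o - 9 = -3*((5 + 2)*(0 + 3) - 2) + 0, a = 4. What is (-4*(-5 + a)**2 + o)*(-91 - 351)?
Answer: 22984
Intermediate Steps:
o = -48 (o = 9 + (-3*((5 + 2)*(0 + 3) - 2) + 0) = 9 + (-3*(7*3 - 2) + 0) = 9 + (-3*(21 - 2) + 0) = 9 + (-3*19 + 0) = 9 + (-57 + 0) = 9 - 57 = -48)
(-4*(-5 + a)**2 + o)*(-91 - 351) = (-4*(-5 + 4)**2 - 48)*(-91 - 351) = (-4*(-1)**2 - 48)*(-442) = (-4*1 - 48)*(-442) = (-4 - 48)*(-442) = -52*(-442) = 22984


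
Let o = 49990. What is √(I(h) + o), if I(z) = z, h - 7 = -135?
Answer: √49862 ≈ 223.30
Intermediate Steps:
h = -128 (h = 7 - 135 = -128)
√(I(h) + o) = √(-128 + 49990) = √49862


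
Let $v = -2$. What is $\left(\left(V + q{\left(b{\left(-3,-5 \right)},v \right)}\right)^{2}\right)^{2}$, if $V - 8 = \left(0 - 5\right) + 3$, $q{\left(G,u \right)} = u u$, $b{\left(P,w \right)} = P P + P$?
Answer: $10000$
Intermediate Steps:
$b{\left(P,w \right)} = P + P^{2}$ ($b{\left(P,w \right)} = P^{2} + P = P + P^{2}$)
$q{\left(G,u \right)} = u^{2}$
$V = 6$ ($V = 8 + \left(\left(0 - 5\right) + 3\right) = 8 + \left(-5 + 3\right) = 8 - 2 = 6$)
$\left(\left(V + q{\left(b{\left(-3,-5 \right)},v \right)}\right)^{2}\right)^{2} = \left(\left(6 + \left(-2\right)^{2}\right)^{2}\right)^{2} = \left(\left(6 + 4\right)^{2}\right)^{2} = \left(10^{2}\right)^{2} = 100^{2} = 10000$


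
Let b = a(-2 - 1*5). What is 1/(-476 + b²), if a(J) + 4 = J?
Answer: -1/355 ≈ -0.0028169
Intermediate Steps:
a(J) = -4 + J
b = -11 (b = -4 + (-2 - 1*5) = -4 + (-2 - 5) = -4 - 7 = -11)
1/(-476 + b²) = 1/(-476 + (-11)²) = 1/(-476 + 121) = 1/(-355) = -1/355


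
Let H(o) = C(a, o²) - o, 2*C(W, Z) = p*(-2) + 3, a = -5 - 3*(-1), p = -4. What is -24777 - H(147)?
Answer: -49271/2 ≈ -24636.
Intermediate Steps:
a = -2 (a = -5 + 3 = -2)
C(W, Z) = 11/2 (C(W, Z) = (-4*(-2) + 3)/2 = (8 + 3)/2 = (½)*11 = 11/2)
H(o) = 11/2 - o
-24777 - H(147) = -24777 - (11/2 - 1*147) = -24777 - (11/2 - 147) = -24777 - 1*(-283/2) = -24777 + 283/2 = -49271/2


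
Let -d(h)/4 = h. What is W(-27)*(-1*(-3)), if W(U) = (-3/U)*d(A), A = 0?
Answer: 0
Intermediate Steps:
d(h) = -4*h
W(U) = 0 (W(U) = (-3/U)*(-4*0) = -3/U*0 = 0)
W(-27)*(-1*(-3)) = 0*(-1*(-3)) = 0*3 = 0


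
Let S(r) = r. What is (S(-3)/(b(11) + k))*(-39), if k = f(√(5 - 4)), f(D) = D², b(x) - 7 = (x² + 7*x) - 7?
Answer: 117/199 ≈ 0.58794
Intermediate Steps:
b(x) = x² + 7*x (b(x) = 7 + ((x² + 7*x) - 7) = 7 + (-7 + x² + 7*x) = x² + 7*x)
k = 1 (k = (√(5 - 4))² = (√1)² = 1² = 1)
(S(-3)/(b(11) + k))*(-39) = -3/(11*(7 + 11) + 1)*(-39) = -3/(11*18 + 1)*(-39) = -3/(198 + 1)*(-39) = -3/199*(-39) = 117/199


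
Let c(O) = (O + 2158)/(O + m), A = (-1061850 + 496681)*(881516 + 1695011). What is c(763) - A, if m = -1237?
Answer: 690226091138941/474 ≈ 1.4562e+12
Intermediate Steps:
A = -1456173188063 (A = -565169*2576527 = -1456173188063)
c(O) = (2158 + O)/(-1237 + O) (c(O) = (O + 2158)/(O - 1237) = (2158 + O)/(-1237 + O))
c(763) - A = (2158 + 763)/(-1237 + 763) - 1*(-1456173188063) = 2921/(-474) + 1456173188063 = -1/474*2921 + 1456173188063 = -2921/474 + 1456173188063 = 690226091138941/474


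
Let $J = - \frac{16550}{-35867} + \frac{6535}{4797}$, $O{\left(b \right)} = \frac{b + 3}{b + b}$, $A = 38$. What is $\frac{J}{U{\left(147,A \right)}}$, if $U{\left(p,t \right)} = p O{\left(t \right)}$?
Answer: $\frac{262059020}{11395268703} \approx 0.022997$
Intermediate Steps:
$O{\left(b \right)} = \frac{3 + b}{2 b}$
$J = \frac{24137015}{13234923}$ ($J = \left(-16550\right) \left(- \frac{1}{35867}\right) + 6535 \cdot \frac{1}{4797} = \frac{16550}{35867} + \frac{6535}{4797} = \frac{24137015}{13234923} \approx 1.8237$)
$U{\left(p,t \right)} = \frac{p \left(3 + t\right)}{2 t}$ ($U{\left(p,t \right)} = p \frac{3 + t}{2 t} = \frac{p \left(3 + t\right)}{2 t}$)
$\frac{J}{U{\left(147,A \right)}} = \frac{24137015}{13234923 \cdot \frac{1}{2} \cdot 147 \cdot \frac{1}{38} \left(3 + 38\right)} = \frac{24137015}{13234923 \cdot \frac{1}{2} \cdot 147 \cdot \frac{1}{38} \cdot 41} = \frac{24137015}{13234923 \cdot \frac{6027}{76}} = \frac{24137015}{13234923} \cdot \frac{76}{6027} = \frac{262059020}{11395268703}$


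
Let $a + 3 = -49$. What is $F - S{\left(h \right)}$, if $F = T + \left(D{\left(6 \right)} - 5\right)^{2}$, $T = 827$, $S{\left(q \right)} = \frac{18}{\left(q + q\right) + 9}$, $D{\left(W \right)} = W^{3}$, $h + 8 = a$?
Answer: $\frac{1677882}{37} \approx 45348.0$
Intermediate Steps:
$a = -52$ ($a = -3 - 49 = -52$)
$h = -60$ ($h = -8 - 52 = -60$)
$S{\left(q \right)} = \frac{18}{9 + 2 q}$ ($S{\left(q \right)} = \frac{18}{2 q + 9} = \frac{18}{9 + 2 q}$)
$F = 45348$ ($F = 827 + \left(6^{3} - 5\right)^{2} = 827 + \left(216 - 5\right)^{2} = 827 + 211^{2} = 827 + 44521 = 45348$)
$F - S{\left(h \right)} = 45348 - \frac{18}{9 + 2 \left(-60\right)} = 45348 - \frac{18}{9 - 120} = 45348 - \frac{18}{-111} = 45348 - 18 \left(- \frac{1}{111}\right) = 45348 - - \frac{6}{37} = 45348 + \frac{6}{37} = \frac{1677882}{37}$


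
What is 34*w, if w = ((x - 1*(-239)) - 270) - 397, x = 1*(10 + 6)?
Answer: -14008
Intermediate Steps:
x = 16 (x = 1*16 = 16)
w = -412 (w = ((16 - 1*(-239)) - 270) - 397 = ((16 + 239) - 270) - 397 = (255 - 270) - 397 = -15 - 397 = -412)
34*w = 34*(-412) = -14008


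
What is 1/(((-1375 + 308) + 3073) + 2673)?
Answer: 1/4679 ≈ 0.00021372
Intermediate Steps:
1/(((-1375 + 308) + 3073) + 2673) = 1/((-1067 + 3073) + 2673) = 1/(2006 + 2673) = 1/4679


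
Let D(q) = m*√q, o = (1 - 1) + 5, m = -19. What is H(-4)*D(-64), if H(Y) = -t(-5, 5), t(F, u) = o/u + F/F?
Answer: 304*I ≈ 304.0*I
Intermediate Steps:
o = 5 (o = 0 + 5 = 5)
t(F, u) = 1 + 5/u (t(F, u) = 5/u + F/F = 5/u + 1 = 1 + 5/u)
H(Y) = -2 (H(Y) = -(5 + 5)/5 = -10/5 = -1*2 = -2)
D(q) = -19*√q
H(-4)*D(-64) = -(-38)*√(-64) = -(-38)*8*I = -(-304)*I = 304*I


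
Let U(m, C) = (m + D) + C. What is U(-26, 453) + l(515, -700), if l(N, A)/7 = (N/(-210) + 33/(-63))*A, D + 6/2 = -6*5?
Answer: 44932/3 ≈ 14977.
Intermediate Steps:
D = -33 (D = -3 - 6*5 = -3 - 30 = -33)
U(m, C) = -33 + C + m (U(m, C) = (m - 33) + C = (-33 + m) + C = -33 + C + m)
l(N, A) = 7*A*(-11/21 - N/210) (l(N, A) = 7*((N/(-210) + 33/(-63))*A) = 7*((N*(-1/210) + 33*(-1/63))*A) = 7*((-N/210 - 11/21)*A) = 7*((-11/21 - N/210)*A) = 7*(A*(-11/21 - N/210)) = 7*A*(-11/21 - N/210))
U(-26, 453) + l(515, -700) = (-33 + 453 - 26) - 1/30*(-700)*(110 + 515) = 394 - 1/30*(-700)*625 = 394 + 43750/3 = 44932/3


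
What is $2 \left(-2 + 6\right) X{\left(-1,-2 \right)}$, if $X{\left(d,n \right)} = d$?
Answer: $-8$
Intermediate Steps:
$2 \left(-2 + 6\right) X{\left(-1,-2 \right)} = 2 \left(-2 + 6\right) \left(-1\right) = 2 \cdot 4 \left(-1\right) = 8 \left(-1\right) = -8$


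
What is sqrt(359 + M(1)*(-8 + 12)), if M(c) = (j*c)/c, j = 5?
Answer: sqrt(379) ≈ 19.468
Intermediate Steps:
M(c) = 5 (M(c) = (5*c)/c = 5)
sqrt(359 + M(1)*(-8 + 12)) = sqrt(359 + 5*(-8 + 12)) = sqrt(359 + 5*4) = sqrt(359 + 20) = sqrt(379)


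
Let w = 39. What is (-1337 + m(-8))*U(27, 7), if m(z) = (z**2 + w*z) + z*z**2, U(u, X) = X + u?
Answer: -71298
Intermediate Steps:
m(z) = z**2 + z**3 + 39*z (m(z) = (z**2 + 39*z) + z*z**2 = (z**2 + 39*z) + z**3 = z**2 + z**3 + 39*z)
(-1337 + m(-8))*U(27, 7) = (-1337 - 8*(39 - 8 + (-8)**2))*(7 + 27) = (-1337 - 8*(39 - 8 + 64))*34 = (-1337 - 8*95)*34 = (-1337 - 760)*34 = -2097*34 = -71298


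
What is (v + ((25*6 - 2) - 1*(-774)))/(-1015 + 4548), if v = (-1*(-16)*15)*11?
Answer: 3562/3533 ≈ 1.0082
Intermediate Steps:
v = 2640 (v = (16*15)*11 = 240*11 = 2640)
(v + ((25*6 - 2) - 1*(-774)))/(-1015 + 4548) = (2640 + ((25*6 - 2) - 1*(-774)))/(-1015 + 4548) = (2640 + ((150 - 2) + 774))/3533 = (2640 + (148 + 774))*(1/3533) = (2640 + 922)*(1/3533) = 3562*(1/3533) = 3562/3533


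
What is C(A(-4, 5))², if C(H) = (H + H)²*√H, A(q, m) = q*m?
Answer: -51200000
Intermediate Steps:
A(q, m) = m*q
C(H) = 4*H^(5/2) (C(H) = (2*H)²*√H = (4*H²)*√H = 4*H^(5/2))
C(A(-4, 5))² = (4*(5*(-4))^(5/2))² = (4*(-20)^(5/2))² = (4*(800*I*√5))² = (3200*I*√5)² = -51200000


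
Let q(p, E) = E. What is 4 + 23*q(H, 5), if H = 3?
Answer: 119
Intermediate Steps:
4 + 23*q(H, 5) = 4 + 23*5 = 4 + 115 = 119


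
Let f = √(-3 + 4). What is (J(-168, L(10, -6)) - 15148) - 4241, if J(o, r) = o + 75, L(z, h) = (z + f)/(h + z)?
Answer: -19482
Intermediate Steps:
f = 1 (f = √1 = 1)
L(z, h) = (1 + z)/(h + z) (L(z, h) = (z + 1)/(h + z) = (1 + z)/(h + z))
J(o, r) = 75 + o
(J(-168, L(10, -6)) - 15148) - 4241 = ((75 - 168) - 15148) - 4241 = (-93 - 15148) - 4241 = -15241 - 4241 = -19482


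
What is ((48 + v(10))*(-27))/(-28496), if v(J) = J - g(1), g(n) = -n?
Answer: 1593/28496 ≈ 0.055903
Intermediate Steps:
v(J) = 1 + J (v(J) = J - (-1) = J - 1*(-1) = J + 1 = 1 + J)
((48 + v(10))*(-27))/(-28496) = ((48 + (1 + 10))*(-27))/(-28496) = ((48 + 11)*(-27))*(-1/28496) = (59*(-27))*(-1/28496) = -1593*(-1/28496) = 1593/28496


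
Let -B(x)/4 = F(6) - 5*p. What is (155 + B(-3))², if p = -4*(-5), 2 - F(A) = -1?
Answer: 294849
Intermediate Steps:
F(A) = 3 (F(A) = 2 - 1*(-1) = 2 + 1 = 3)
p = 20
B(x) = 388 (B(x) = -4*(3 - 5*20) = -4*(3 - 100) = -4*(-97) = 388)
(155 + B(-3))² = (155 + 388)² = 543² = 294849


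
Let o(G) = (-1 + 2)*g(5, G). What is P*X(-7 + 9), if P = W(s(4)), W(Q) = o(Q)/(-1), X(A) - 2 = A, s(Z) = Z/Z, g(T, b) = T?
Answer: -20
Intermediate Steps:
o(G) = 5 (o(G) = (-1 + 2)*5 = 1*5 = 5)
s(Z) = 1
X(A) = 2 + A
W(Q) = -5 (W(Q) = 5/(-1) = 5*(-1) = -5)
P = -5
P*X(-7 + 9) = -5*(2 + (-7 + 9)) = -5*(2 + 2) = -5*4 = -20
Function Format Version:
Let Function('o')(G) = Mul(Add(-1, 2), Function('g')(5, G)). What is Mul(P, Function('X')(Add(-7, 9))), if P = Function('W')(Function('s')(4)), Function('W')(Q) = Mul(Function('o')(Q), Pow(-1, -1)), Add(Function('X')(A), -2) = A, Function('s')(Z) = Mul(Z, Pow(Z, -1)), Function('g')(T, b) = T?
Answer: -20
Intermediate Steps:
Function('o')(G) = 5 (Function('o')(G) = Mul(Add(-1, 2), 5) = Mul(1, 5) = 5)
Function('s')(Z) = 1
Function('X')(A) = Add(2, A)
Function('W')(Q) = -5 (Function('W')(Q) = Mul(5, Pow(-1, -1)) = Mul(5, -1) = -5)
P = -5
Mul(P, Function('X')(Add(-7, 9))) = Mul(-5, Add(2, Add(-7, 9))) = Mul(-5, Add(2, 2)) = Mul(-5, 4) = -20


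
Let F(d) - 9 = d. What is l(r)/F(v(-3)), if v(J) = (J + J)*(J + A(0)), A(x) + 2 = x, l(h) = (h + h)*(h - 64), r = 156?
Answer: 736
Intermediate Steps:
l(h) = 2*h*(-64 + h) (l(h) = (2*h)*(-64 + h) = 2*h*(-64 + h))
A(x) = -2 + x
v(J) = 2*J*(-2 + J) (v(J) = (J + J)*(J + (-2 + 0)) = (2*J)*(J - 2) = (2*J)*(-2 + J) = 2*J*(-2 + J))
F(d) = 9 + d
l(r)/F(v(-3)) = (2*156*(-64 + 156))/(9 + 2*(-3)*(-2 - 3)) = (2*156*92)/(9 + 2*(-3)*(-5)) = 28704/(9 + 30) = 28704/39 = 28704*(1/39) = 736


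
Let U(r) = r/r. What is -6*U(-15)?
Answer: -6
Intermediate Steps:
U(r) = 1
-6*U(-15) = -6*1 = -6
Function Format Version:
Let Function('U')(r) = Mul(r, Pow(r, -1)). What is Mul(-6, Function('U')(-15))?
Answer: -6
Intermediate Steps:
Function('U')(r) = 1
Mul(-6, Function('U')(-15)) = Mul(-6, 1) = -6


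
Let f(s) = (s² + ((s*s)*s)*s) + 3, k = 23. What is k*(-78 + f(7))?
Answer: 54625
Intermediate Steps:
f(s) = 3 + s² + s⁴ (f(s) = (s² + (s²*s)*s) + 3 = (s² + s³*s) + 3 = (s² + s⁴) + 3 = 3 + s² + s⁴)
k*(-78 + f(7)) = 23*(-78 + (3 + 7² + 7⁴)) = 23*(-78 + (3 + 49 + 2401)) = 23*(-78 + 2453) = 23*2375 = 54625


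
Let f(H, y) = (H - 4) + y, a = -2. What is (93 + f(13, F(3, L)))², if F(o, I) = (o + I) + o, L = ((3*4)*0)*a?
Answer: 11664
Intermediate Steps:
L = 0 (L = ((3*4)*0)*(-2) = (12*0)*(-2) = 0*(-2) = 0)
F(o, I) = I + 2*o (F(o, I) = (I + o) + o = I + 2*o)
f(H, y) = -4 + H + y (f(H, y) = (-4 + H) + y = -4 + H + y)
(93 + f(13, F(3, L)))² = (93 + (-4 + 13 + (0 + 2*3)))² = (93 + (-4 + 13 + (0 + 6)))² = (93 + (-4 + 13 + 6))² = (93 + 15)² = 108² = 11664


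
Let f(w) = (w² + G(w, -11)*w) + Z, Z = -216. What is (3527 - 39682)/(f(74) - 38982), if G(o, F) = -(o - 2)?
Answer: 7231/7810 ≈ 0.92586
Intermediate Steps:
G(o, F) = 2 - o (G(o, F) = -(-2 + o) = 2 - o)
f(w) = -216 + w² + w*(2 - w) (f(w) = (w² + (2 - w)*w) - 216 = (w² + w*(2 - w)) - 216 = -216 + w² + w*(2 - w))
(3527 - 39682)/(f(74) - 38982) = (3527 - 39682)/((-216 + 2*74) - 38982) = -36155/((-216 + 148) - 38982) = -36155/(-68 - 38982) = -36155/(-39050) = -36155*(-1/39050) = 7231/7810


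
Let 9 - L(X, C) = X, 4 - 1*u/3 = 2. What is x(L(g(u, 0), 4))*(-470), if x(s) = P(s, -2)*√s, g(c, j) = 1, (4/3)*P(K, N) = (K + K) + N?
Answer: -9870*√2 ≈ -13958.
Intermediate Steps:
u = 6 (u = 12 - 3*2 = 12 - 6 = 6)
P(K, N) = 3*K/2 + 3*N/4 (P(K, N) = 3*((K + K) + N)/4 = 3*(2*K + N)/4 = 3*(N + 2*K)/4 = 3*K/2 + 3*N/4)
L(X, C) = 9 - X
x(s) = √s*(-3/2 + 3*s/2) (x(s) = (3*s/2 + (¾)*(-2))*√s = (3*s/2 - 3/2)*√s = (-3/2 + 3*s/2)*√s = √s*(-3/2 + 3*s/2))
x(L(g(u, 0), 4))*(-470) = (3*√(9 - 1*1)*(-1 + (9 - 1*1))/2)*(-470) = (3*√(9 - 1)*(-1 + (9 - 1))/2)*(-470) = (3*√8*(-1 + 8)/2)*(-470) = ((3/2)*(2*√2)*7)*(-470) = (21*√2)*(-470) = -9870*√2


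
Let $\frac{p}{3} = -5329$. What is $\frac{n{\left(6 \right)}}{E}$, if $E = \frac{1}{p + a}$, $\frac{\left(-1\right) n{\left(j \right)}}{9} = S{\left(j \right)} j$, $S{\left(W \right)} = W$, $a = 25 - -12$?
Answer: $5167800$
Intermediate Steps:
$a = 37$ ($a = 25 + 12 = 37$)
$p = -15987$ ($p = 3 \left(-5329\right) = -15987$)
$n{\left(j \right)} = - 9 j^{2}$ ($n{\left(j \right)} = - 9 j j = - 9 j^{2}$)
$E = - \frac{1}{15950}$ ($E = \frac{1}{-15987 + 37} = \frac{1}{-15950} = - \frac{1}{15950} \approx -6.2696 \cdot 10^{-5}$)
$\frac{n{\left(6 \right)}}{E} = \frac{\left(-9\right) 6^{2}}{- \frac{1}{15950}} = \left(-9\right) 36 \left(-15950\right) = \left(-324\right) \left(-15950\right) = 5167800$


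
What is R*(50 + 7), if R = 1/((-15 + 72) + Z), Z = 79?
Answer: 57/136 ≈ 0.41912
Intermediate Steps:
R = 1/136 (R = 1/((-15 + 72) + 79) = 1/(57 + 79) = 1/136 ≈ 0.0073529)
R*(50 + 7) = (50 + 7)/136 = (1/136)*57 = 57/136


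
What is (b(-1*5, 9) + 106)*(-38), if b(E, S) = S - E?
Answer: -4560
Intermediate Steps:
(b(-1*5, 9) + 106)*(-38) = ((9 - (-1)*5) + 106)*(-38) = ((9 - 1*(-5)) + 106)*(-38) = ((9 + 5) + 106)*(-38) = (14 + 106)*(-38) = 120*(-38) = -4560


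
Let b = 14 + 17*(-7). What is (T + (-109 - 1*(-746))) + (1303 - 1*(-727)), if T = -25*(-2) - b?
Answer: 2822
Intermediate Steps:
b = -105 (b = 14 - 119 = -105)
T = 155 (T = -25*(-2) - 1*(-105) = 50 + 105 = 155)
(T + (-109 - 1*(-746))) + (1303 - 1*(-727)) = (155 + (-109 - 1*(-746))) + (1303 - 1*(-727)) = (155 + (-109 + 746)) + (1303 + 727) = (155 + 637) + 2030 = 792 + 2030 = 2822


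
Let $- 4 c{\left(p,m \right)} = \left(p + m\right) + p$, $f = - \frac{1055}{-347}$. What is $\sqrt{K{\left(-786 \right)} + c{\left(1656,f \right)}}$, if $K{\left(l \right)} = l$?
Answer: $\frac{i \sqrt{777726589}}{694} \approx 40.184 i$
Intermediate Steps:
$f = \frac{1055}{347}$ ($f = \left(-1055\right) \left(- \frac{1}{347}\right) = \frac{1055}{347} \approx 3.0403$)
$c{\left(p,m \right)} = - \frac{p}{2} - \frac{m}{4}$ ($c{\left(p,m \right)} = - \frac{\left(p + m\right) + p}{4} = - \frac{\left(m + p\right) + p}{4} = - \frac{m + 2 p}{4} = - \frac{p}{2} - \frac{m}{4}$)
$\sqrt{K{\left(-786 \right)} + c{\left(1656,f \right)}} = \sqrt{-786 - \frac{1150319}{1388}} = \sqrt{- \frac{2241287}{1388}} = \frac{i \sqrt{777726589}}{694}$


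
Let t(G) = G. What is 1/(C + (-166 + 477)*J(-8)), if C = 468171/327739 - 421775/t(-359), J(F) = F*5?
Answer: -117658301/1325269074326 ≈ -8.8781e-5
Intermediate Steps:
J(F) = 5*F
C = 138400190114/117658301 (C = 468171/327739 - 421775/(-359) = 468171*(1/327739) - 421775*(-1/359) = 468171/327739 + 421775/359 = 138400190114/117658301 ≈ 1176.3)
1/(C + (-166 + 477)*J(-8)) = 1/(138400190114/117658301 + (-166 + 477)*(5*(-8))) = 1/(138400190114/117658301 + 311*(-40)) = 1/(138400190114/117658301 - 12440) = 1/(-1325269074326/117658301) = -117658301/1325269074326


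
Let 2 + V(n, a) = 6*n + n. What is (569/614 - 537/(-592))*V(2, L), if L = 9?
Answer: 999849/45436 ≈ 22.006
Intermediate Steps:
V(n, a) = -2 + 7*n (V(n, a) = -2 + (6*n + n) = -2 + 7*n)
(569/614 - 537/(-592))*V(2, L) = (569/614 - 537/(-592))*(-2 + 7*2) = (569*(1/614) - 537*(-1/592))*(-2 + 14) = (569/614 + 537/592)*12 = (333283/181744)*12 = 999849/45436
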